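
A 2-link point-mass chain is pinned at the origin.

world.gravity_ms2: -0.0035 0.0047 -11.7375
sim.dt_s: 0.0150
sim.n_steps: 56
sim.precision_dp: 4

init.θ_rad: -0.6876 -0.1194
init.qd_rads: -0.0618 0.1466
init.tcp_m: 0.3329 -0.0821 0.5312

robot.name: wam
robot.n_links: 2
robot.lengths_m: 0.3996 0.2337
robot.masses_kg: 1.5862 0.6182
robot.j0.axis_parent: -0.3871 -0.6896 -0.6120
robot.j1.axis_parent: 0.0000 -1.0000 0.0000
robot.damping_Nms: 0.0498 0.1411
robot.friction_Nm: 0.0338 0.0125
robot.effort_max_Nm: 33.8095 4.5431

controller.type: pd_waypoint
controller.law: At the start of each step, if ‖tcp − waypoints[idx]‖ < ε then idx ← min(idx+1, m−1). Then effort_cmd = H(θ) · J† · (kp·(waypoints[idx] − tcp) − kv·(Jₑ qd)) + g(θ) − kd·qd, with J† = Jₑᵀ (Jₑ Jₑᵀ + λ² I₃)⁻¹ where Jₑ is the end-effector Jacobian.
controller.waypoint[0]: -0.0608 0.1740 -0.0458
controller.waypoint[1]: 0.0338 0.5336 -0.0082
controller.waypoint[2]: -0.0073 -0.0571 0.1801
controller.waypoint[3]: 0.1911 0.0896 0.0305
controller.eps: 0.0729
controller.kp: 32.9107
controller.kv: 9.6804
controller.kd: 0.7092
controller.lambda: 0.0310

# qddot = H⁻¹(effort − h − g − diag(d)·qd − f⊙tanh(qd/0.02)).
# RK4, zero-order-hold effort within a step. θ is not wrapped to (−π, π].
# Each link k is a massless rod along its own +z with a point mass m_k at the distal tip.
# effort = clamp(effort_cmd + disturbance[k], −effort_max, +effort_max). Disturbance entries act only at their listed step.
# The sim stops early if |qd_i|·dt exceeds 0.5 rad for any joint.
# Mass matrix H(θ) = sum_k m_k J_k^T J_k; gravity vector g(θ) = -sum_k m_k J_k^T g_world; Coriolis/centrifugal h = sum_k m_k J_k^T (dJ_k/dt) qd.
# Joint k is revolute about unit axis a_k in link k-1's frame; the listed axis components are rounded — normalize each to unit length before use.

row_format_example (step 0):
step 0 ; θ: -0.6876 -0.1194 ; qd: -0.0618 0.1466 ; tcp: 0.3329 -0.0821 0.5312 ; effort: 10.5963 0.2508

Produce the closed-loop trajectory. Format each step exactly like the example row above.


step 1 ; θ: -0.6846 -0.1263 ; qd: 0.4603 -1.0449 ; tcp: 0.3329 -0.0814 0.5312 ; effort: 9.5976 1.1570
step 2 ; θ: -0.6754 -0.1445 ; qd: 0.7590 -1.3719 ; tcp: 0.3322 -0.0794 0.5315 ; effort: 9.0649 1.3014
step 3 ; θ: -0.6623 -0.1661 ; qd: 0.9972 -1.5118 ; tcp: 0.3304 -0.0770 0.5323 ; effort: 8.6978 1.2889
step 4 ; θ: -0.6457 -0.1895 ; qd: 1.2147 -1.6148 ; tcp: 0.3276 -0.0745 0.5337 ; effort: 8.4153 1.2512
step 5 ; θ: -0.6259 -0.2145 ; qd: 1.4235 -1.7145 ; tcp: 0.3236 -0.0718 0.5356 ; effort: 8.1866 1.2163
step 6 ; θ: -0.6030 -0.2410 ; qd: 1.6287 -1.8178 ; tcp: 0.3186 -0.0689 0.5380 ; effort: 7.9930 1.1884
step 7 ; θ: -0.5771 -0.2690 ; qd: 1.8332 -1.9253 ; tcp: 0.3126 -0.0658 0.5406 ; effort: 7.8184 1.1665
step 8 ; θ: -0.5481 -0.2987 ; qd: 2.0390 -2.0358 ; tcp: 0.3057 -0.0625 0.5436 ; effort: 7.6478 1.1487
step 9 ; θ: -0.5159 -0.3301 ; qd: 2.2469 -2.1474 ; tcp: 0.2977 -0.0589 0.5467 ; effort: 7.4654 1.1326
step 10 ; θ: -0.4807 -0.3631 ; qd: 2.4572 -2.2574 ; tcp: 0.2887 -0.0551 0.5500 ; effort: 7.2555 1.1158
step 11 ; θ: -0.4422 -0.3977 ; qd: 2.6689 -2.3626 ; tcp: 0.2787 -0.0509 0.5534 ; effort: 7.0025 1.0960
step 12 ; θ: -0.4006 -0.4339 ; qd: 2.8806 -2.4596 ; tcp: 0.2676 -0.0464 0.5568 ; effort: 6.6919 1.0709
step 13 ; θ: -0.3559 -0.4714 ; qd: 3.0897 -2.5446 ; tcp: 0.2555 -0.0415 0.5601 ; effort: 6.3120 1.0386
step 14 ; θ: -0.3080 -0.5100 ; qd: 3.2932 -2.6142 ; tcp: 0.2425 -0.0362 0.5632 ; effort: 5.8551 0.9977
step 15 ; θ: -0.2572 -0.5496 ; qd: 3.4877 -2.6656 ; tcp: 0.2284 -0.0306 0.5661 ; effort: 5.3194 0.9474
step 16 ; θ: -0.2036 -0.5898 ; qd: 3.6695 -2.6969 ; tcp: 0.2134 -0.0245 0.5687 ; effort: 4.7091 0.8879
step 17 ; θ: -0.1473 -0.6303 ; qd: 3.8354 -2.7075 ; tcp: 0.1975 -0.0180 0.5708 ; effort: 4.0344 0.8200
step 18 ; θ: -0.0887 -0.6708 ; qd: 3.9827 -2.6981 ; tcp: 0.1809 -0.0110 0.5725 ; effort: 3.3101 0.7458
step 19 ; θ: -0.0281 -0.7111 ; qd: 4.1095 -2.6707 ; tcp: 0.1637 -0.0035 0.5736 ; effort: 2.5539 0.6675
step 20 ; θ: 0.0343 -0.7508 ; qd: 4.2148 -2.6281 ; tcp: 0.1459 0.0044 0.5741 ; effort: 1.7836 0.5877
step 21 ; θ: 0.0982 -0.7897 ; qd: 4.2986 -2.5734 ; tcp: 0.1278 0.0128 0.5738 ; effort: 1.0161 0.5090
step 22 ; θ: 0.1631 -0.8278 ; qd: 4.3615 -2.5100 ; tcp: 0.1095 0.0217 0.5729 ; effort: 0.2654 0.4335
step 23 ; θ: 0.2288 -0.8649 ; qd: 4.4047 -2.4409 ; tcp: 0.0911 0.0310 0.5711 ; effort: -0.4576 0.3628
step 24 ; θ: 0.2950 -0.9009 ; qd: 4.4299 -2.3689 ; tcp: 0.0728 0.0408 0.5686 ; effort: -1.1450 0.2980
step 25 ; θ: 0.3615 -0.9359 ; qd: 4.4389 -2.2959 ; tcp: 0.0548 0.0509 0.5652 ; effort: -1.7920 0.2397
step 26 ; θ: 0.4280 -0.9697 ; qd: 4.4337 -2.2237 ; tcp: 0.0371 0.0614 0.5611 ; effort: -2.3959 0.1880
step 27 ; θ: 0.4943 -1.0025 ; qd: 4.4160 -2.1532 ; tcp: 0.0199 0.0721 0.5561 ; effort: -2.9558 0.1426
step 28 ; θ: 0.5603 -1.0343 ; qd: 4.3877 -2.0852 ; tcp: 0.0033 0.0832 0.5503 ; effort: -3.4721 0.1032
step 29 ; θ: 0.6258 -1.0650 ; qd: 4.3505 -2.0202 ; tcp: -0.0126 0.0944 0.5438 ; effort: -3.9459 0.0691
step 30 ; θ: 0.6907 -1.0948 ; qd: 4.3058 -1.9583 ; tcp: -0.0279 0.1057 0.5366 ; effort: -4.3789 0.0399
step 31 ; θ: 0.7549 -1.1237 ; qd: 4.2548 -1.8996 ; tcp: -0.0423 0.1171 0.5287 ; effort: -4.7729 0.0147
step 32 ; θ: 0.8183 -1.1518 ; qd: 4.1988 -1.8440 ; tcp: -0.0559 0.1285 0.5202 ; effort: -5.1300 -0.0068
step 33 ; θ: 0.8808 -1.1790 ; qd: 4.1386 -1.7914 ; tcp: -0.0686 0.1399 0.5112 ; effort: -5.4522 -0.0252
step 34 ; θ: 0.9424 -1.2055 ; qd: 4.0752 -1.7417 ; tcp: -0.0805 0.1513 0.5017 ; effort: -5.7415 -0.0411
step 35 ; θ: 1.0030 -1.2312 ; qd: 4.0091 -1.6946 ; tcp: -0.0915 0.1624 0.4917 ; effort: -5.9997 -0.0547
step 36 ; θ: 1.0626 -1.2563 ; qd: 3.9410 -1.6501 ; tcp: -0.1017 0.1735 0.4813 ; effort: -6.2285 -0.0663
step 37 ; θ: 1.1211 -1.2807 ; qd: 3.8713 -1.6079 ; tcp: -0.1109 0.1843 0.4706 ; effort: -6.4298 -0.0763
step 38 ; θ: 1.1787 -1.3045 ; qd: 3.8005 -1.5680 ; tcp: -0.1193 0.1949 0.4596 ; effort: -6.6050 -0.0849
step 39 ; θ: 1.2351 -1.3277 ; qd: 3.7287 -1.5300 ; tcp: -0.1269 0.2052 0.4484 ; effort: -6.7556 -0.0921
step 40 ; θ: 1.2905 -1.3504 ; qd: 3.6564 -1.4940 ; tcp: -0.1336 0.2152 0.4370 ; effort: -6.8830 -0.0982
step 41 ; θ: 1.3448 -1.3726 ; qd: 3.5837 -1.4598 ; tcp: -0.1396 0.2249 0.4255 ; effort: -6.9886 -0.1033
step 42 ; θ: 1.3980 -1.3942 ; qd: 3.5108 -1.4273 ; tcp: -0.1448 0.2342 0.4139 ; effort: -7.0737 -0.1074
step 43 ; θ: 1.4501 -1.4154 ; qd: 3.4378 -1.3963 ; tcp: -0.1493 0.2432 0.4022 ; effort: -7.1395 -0.1106
step 44 ; θ: 1.5011 -1.4361 ; qd: 3.3649 -1.3668 ; tcp: -0.1531 0.2518 0.3906 ; effort: -7.1871 -0.1129
step 45 ; θ: 1.5510 -1.4564 ; qd: 3.2921 -1.3387 ; tcp: -0.1562 0.2600 0.3789 ; effort: -7.2177 -0.1145
step 46 ; θ: 1.5999 -1.4763 ; qd: 3.2195 -1.3120 ; tcp: -0.1587 0.2679 0.3674 ; effort: -7.2324 -0.1153
step 47 ; θ: 1.6476 -1.4957 ; qd: 3.1473 -1.2864 ; tcp: -0.1607 0.2753 0.3559 ; effort: -7.2322 -0.1153
step 48 ; θ: 1.6943 -1.5149 ; qd: 3.0753 -1.2620 ; tcp: -0.1621 0.2824 0.3446 ; effort: -7.2183 -0.1147
step 49 ; θ: 1.7399 -1.5336 ; qd: 3.0038 -1.2387 ; tcp: -0.1630 0.2891 0.3334 ; effort: -7.1915 -0.1134
step 50 ; θ: 1.7844 -1.5520 ; qd: 2.9327 -1.2164 ; tcp: -0.1634 0.2953 0.3223 ; effort: -7.1529 -0.1114
step 51 ; θ: 1.8279 -1.5701 ; qd: 2.8621 -1.1951 ; tcp: -0.1633 0.3012 0.3115 ; effort: -7.1035 -0.1089
step 52 ; θ: 1.8703 -1.5879 ; qd: 2.7920 -1.1747 ; tcp: -0.1629 0.3067 0.3008 ; effort: -7.0440 -0.1058
step 53 ; θ: 1.9117 -1.6054 ; qd: 2.7225 -1.1551 ; tcp: -0.1621 0.3118 0.2904 ; effort: -6.9754 -0.1021
step 54 ; θ: 1.9520 -1.6225 ; qd: 2.6536 -1.1364 ; tcp: -0.1609 0.3165 0.2802 ; effort: -6.8986 -0.0979
step 55 ; θ: 1.9913 -1.6395 ; qd: 2.5853 -1.1183 ; tcp: -0.1595 0.3209 0.2703 ; effort: -6.8144 -0.0933
step 56 ; θ: 2.0296 -1.6561 ; qd: 2.5176 -1.1010 ; tcp: -0.1577 0.3249 0.2606


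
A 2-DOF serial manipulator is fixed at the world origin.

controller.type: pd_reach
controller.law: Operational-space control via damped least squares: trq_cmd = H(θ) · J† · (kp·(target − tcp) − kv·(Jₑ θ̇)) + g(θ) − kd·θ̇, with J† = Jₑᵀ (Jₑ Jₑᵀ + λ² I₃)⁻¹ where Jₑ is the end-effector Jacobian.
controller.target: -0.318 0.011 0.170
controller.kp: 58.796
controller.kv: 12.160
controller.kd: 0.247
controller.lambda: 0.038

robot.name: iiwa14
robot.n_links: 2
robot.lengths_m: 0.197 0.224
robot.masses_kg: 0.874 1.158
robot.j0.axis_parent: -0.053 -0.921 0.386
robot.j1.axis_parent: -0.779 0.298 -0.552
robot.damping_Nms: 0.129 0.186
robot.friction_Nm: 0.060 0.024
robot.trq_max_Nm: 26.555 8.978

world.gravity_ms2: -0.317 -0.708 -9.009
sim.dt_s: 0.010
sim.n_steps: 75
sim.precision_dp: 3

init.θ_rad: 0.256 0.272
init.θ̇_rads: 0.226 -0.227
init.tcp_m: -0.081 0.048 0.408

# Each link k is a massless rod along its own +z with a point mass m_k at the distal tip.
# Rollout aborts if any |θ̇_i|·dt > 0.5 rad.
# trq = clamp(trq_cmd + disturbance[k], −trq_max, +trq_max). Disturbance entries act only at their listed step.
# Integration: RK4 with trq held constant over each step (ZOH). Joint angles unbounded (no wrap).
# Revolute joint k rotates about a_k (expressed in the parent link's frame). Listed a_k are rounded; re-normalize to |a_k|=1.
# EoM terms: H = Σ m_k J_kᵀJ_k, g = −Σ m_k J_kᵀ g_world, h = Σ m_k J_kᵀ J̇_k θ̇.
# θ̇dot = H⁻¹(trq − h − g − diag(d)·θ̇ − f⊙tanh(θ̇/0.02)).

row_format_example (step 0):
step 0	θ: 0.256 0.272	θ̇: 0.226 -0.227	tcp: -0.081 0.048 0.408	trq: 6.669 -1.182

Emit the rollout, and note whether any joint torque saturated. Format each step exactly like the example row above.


step 1	θ: 0.260 0.270	θ̇: 0.609 -0.135	tcp: -0.083 0.048 0.407	trq: 5.568 -1.061
step 2	θ: 0.268 0.269	θ̇: 0.936 -0.068	tcp: -0.086 0.048 0.407	trq: 4.574 -0.940
step 3	θ: 0.279 0.269	θ̇: 1.214 -0.019	tcp: -0.090 0.047 0.406	trq: 3.676 -0.824
step 4	θ: 0.292 0.269	θ̇: 1.448 0.012	tcp: -0.095 0.047 0.405	trq: 2.862 -0.709
step 5	θ: 0.307 0.269	θ̇: 1.645 0.030	tcp: -0.101 0.047 0.403	trq: 2.123 -0.597
step 6	θ: 0.325 0.269	θ̇: 1.809 0.044	tcp: -0.108 0.047 0.402	trq: 1.450 -0.492
step 7	θ: 0.343 0.270	θ̇: 1.945 0.056	tcp: -0.115 0.046 0.400	trq: 0.836 -0.395
step 8	θ: 0.363 0.270	θ̇: 2.057 0.068	tcp: -0.123 0.046 0.397	trq: 0.274 -0.306
step 9	θ: 0.384 0.271	θ̇: 2.146 0.079	tcp: -0.131 0.046 0.395	trq: -0.240 -0.224
step 10	θ: 0.406 0.272	θ̇: 2.216 0.090	tcp: -0.139 0.045 0.392	trq: -0.711 -0.149
step 11	θ: 0.429 0.273	θ̇: 2.268 0.101	tcp: -0.147 0.044 0.389	trq: -1.144 -0.080
step 12	θ: 0.452 0.274	θ̇: 2.306 0.112	tcp: -0.156 0.044 0.386	trq: -1.541 -0.017
step 13	θ: 0.475 0.275	θ̇: 2.329 0.123	tcp: -0.164 0.043 0.382	trq: -1.907 0.041
step 14	θ: 0.498 0.276	θ̇: 2.341 0.133	tcp: -0.173 0.042 0.379	trq: -2.243 0.094
step 15	θ: 0.521 0.278	θ̇: 2.342 0.144	tcp: -0.181 0.041 0.375	trq: -2.552 0.142
step 16	θ: 0.545 0.279	θ̇: 2.334 0.154	tcp: -0.189 0.040 0.371	trq: -2.836 0.186
step 17	θ: 0.568 0.281	θ̇: 2.318 0.163	tcp: -0.198 0.039 0.366	trq: -3.097 0.226
step 18	θ: 0.591 0.283	θ̇: 2.294 0.173	tcp: -0.205 0.038 0.362	trq: -3.337 0.262
step 19	θ: 0.614 0.284	θ̇: 2.264 0.181	tcp: -0.213 0.037 0.358	trq: -3.557 0.295
step 20	θ: 0.636 0.286	θ̇: 2.229 0.190	tcp: -0.221 0.036 0.353	trq: -3.757 0.325
step 21	θ: 0.659 0.288	θ̇: 2.189 0.197	tcp: -0.228 0.035 0.349	trq: -3.941 0.352
step 22	θ: 0.680 0.290	θ̇: 2.144 0.205	tcp: -0.235 0.034 0.344	trq: -4.108 0.376
step 23	θ: 0.701 0.292	θ̇: 2.097 0.211	tcp: -0.242 0.032 0.339	trq: -4.260 0.398
step 24	θ: 0.722 0.294	θ̇: 2.046 0.217	tcp: -0.249 0.031 0.334	trq: -4.398 0.417
step 25	θ: 0.742 0.297	θ̇: 1.993 0.223	tcp: -0.255 0.030 0.330	trq: -4.522 0.434
step 26	θ: 0.762 0.299	θ̇: 1.938 0.228	tcp: -0.261 0.029 0.325	trq: -4.634 0.450
step 27	θ: 0.781 0.301	θ̇: 1.882 0.232	tcp: -0.267 0.028 0.320	trq: -4.735 0.463
step 28	θ: 0.800 0.303	θ̇: 1.825 0.236	tcp: -0.272 0.026 0.316	trq: -4.824 0.474
step 29	θ: 0.818 0.306	θ̇: 1.767 0.240	tcp: -0.277 0.025 0.311	trq: -4.904 0.484
step 30	θ: 0.835 0.308	θ̇: 1.709 0.243	tcp: -0.282 0.024 0.307	trq: -4.975 0.493
step 31	θ: 0.852 0.311	θ̇: 1.650 0.246	tcp: -0.287 0.023 0.302	trq: -5.037 0.500
step 32	θ: 0.868 0.313	θ̇: 1.592 0.248	tcp: -0.292 0.022 0.298	trq: -5.091 0.505
step 33	θ: 0.884 0.316	θ̇: 1.534 0.250	tcp: -0.296 0.021 0.294	trq: -5.138 0.510
step 34	θ: 0.899 0.318	θ̇: 1.476 0.252	tcp: -0.300 0.020 0.290	trq: -5.178 0.514
step 35	θ: 0.913 0.321	θ̇: 1.419 0.254	tcp: -0.304 0.019 0.286	trq: -5.212 0.516
step 36	θ: 0.927 0.323	θ̇: 1.364 0.255	tcp: -0.307 0.018 0.282	trq: -5.240 0.518
step 37	θ: 0.940 0.326	θ̇: 1.309 0.256	tcp: -0.311 0.017 0.278	trq: -5.264 0.519
step 38	θ: 0.953 0.328	θ̇: 1.255 0.257	tcp: -0.314 0.016 0.274	trq: -5.282 0.519
step 39	θ: 0.965 0.331	θ̇: 1.202 0.257	tcp: -0.317 0.015 0.271	trq: -5.297 0.519
step 40	θ: 0.977 0.334	θ̇: 1.151 0.258	tcp: -0.320 0.014 0.267	trq: -5.308 0.518
step 41	θ: 0.988 0.336	θ̇: 1.102 0.258	tcp: -0.322 0.013 0.264	trq: -5.316 0.516
step 42	θ: 0.999 0.339	θ̇: 1.053 0.258	tcp: -0.325 0.013 0.261	trq: -5.320 0.514
step 43	θ: 1.010 0.341	θ̇: 1.006 0.258	tcp: -0.327 0.012 0.258	trq: -5.322 0.512
step 44	θ: 1.019 0.344	θ̇: 0.961 0.257	tcp: -0.330 0.011 0.255	trq: -5.322 0.510
step 45	θ: 1.029 0.346	θ̇: 0.917 0.257	tcp: -0.332 0.011 0.252	trq: -5.320 0.507
step 46	θ: 1.038 0.349	θ̇: 0.874 0.256	tcp: -0.334 0.010 0.249	trq: -5.316 0.504
step 47	θ: 1.046 0.352	θ̇: 0.834 0.256	tcp: -0.336 0.010 0.246	trq: -5.310 0.500
step 48	θ: 1.054 0.354	θ̇: 0.794 0.255	tcp: -0.337 0.009 0.244	trq: -5.303 0.497
step 49	θ: 1.062 0.357	θ̇: 0.756 0.254	tcp: -0.339 0.009 0.242	trq: -5.295 0.493
step 50	θ: 1.069 0.359	θ̇: 0.720 0.253	tcp: -0.341 0.008 0.239	trq: -5.286 0.490
step 51	θ: 1.077 0.362	θ̇: 0.685 0.252	tcp: -0.342 0.008 0.237	trq: -5.276 0.486
step 52	θ: 1.083 0.364	θ̇: 0.652 0.251	tcp: -0.343 0.008 0.235	trq: -5.266 0.482
step 53	θ: 1.090 0.367	θ̇: 0.620 0.249	tcp: -0.345 0.007 0.233	trq: -5.255 0.479
step 54	θ: 1.096 0.369	θ̇: 0.589 0.248	tcp: -0.346 0.007 0.231	trq: -5.243 0.475
step 55	θ: 1.101 0.372	θ̇: 0.560 0.246	tcp: -0.347 0.007 0.229	trq: -5.232 0.471
step 56	θ: 1.107 0.374	θ̇: 0.532 0.245	tcp: -0.348 0.007 0.228	trq: -5.220 0.468
step 57	θ: 1.112 0.377	θ̇: 0.505 0.243	tcp: -0.349 0.006 0.226	trq: -5.208 0.464
step 58	θ: 1.117 0.379	θ̇: 0.480 0.242	tcp: -0.350 0.006 0.224	trq: -5.196 0.460
step 59	θ: 1.122 0.381	θ̇: 0.455 0.240	tcp: -0.351 0.006 0.223	trq: -5.184 0.457
step 60	θ: 1.126 0.384	θ̇: 0.432 0.238	tcp: -0.352 0.006 0.222	trq: -5.172 0.454
step 61	θ: 1.130 0.386	θ̇: 0.410 0.236	tcp: -0.352 0.006 0.220	trq: -5.161 0.450
step 62	θ: 1.134 0.388	θ̇: 0.389 0.234	tcp: -0.353 0.006 0.219	trq: -5.149 0.447
step 63	θ: 1.138 0.391	θ̇: 0.369 0.232	tcp: -0.354 0.006 0.218	trq: -5.138 0.444
step 64	θ: 1.142 0.393	θ̇: 0.350 0.230	tcp: -0.354 0.006 0.217	trq: -5.127 0.441
step 65	θ: 1.145 0.395	θ̇: 0.333 0.228	tcp: -0.355 0.006 0.216	trq: -5.116 0.438
step 66	θ: 1.148 0.398	θ̇: 0.315 0.226	tcp: -0.356 0.006 0.215	trq: -5.106 0.435
step 67	θ: 1.151 0.400	θ̇: 0.299 0.223	tcp: -0.356 0.006 0.214	trq: -5.096 0.432
step 68	θ: 1.154 0.402	θ̇: 0.284 0.221	tcp: -0.357 0.006 0.213	trq: -5.086 0.430
step 69	θ: 1.157 0.404	θ̇: 0.269 0.219	tcp: -0.357 0.006 0.212	trq: -5.077 0.427
step 70	θ: 1.160 0.407	θ̇: 0.256 0.217	tcp: -0.357 0.006 0.211	trq: -5.067 0.425
step 71	θ: 1.162 0.409	θ̇: 0.243 0.214	tcp: -0.358 0.006 0.210	trq: -5.059 0.423
step 72	θ: 1.165 0.411	θ̇: 0.230 0.212	tcp: -0.358 0.006 0.209	trq: -5.050 0.420
step 73	θ: 1.167 0.413	θ̇: 0.219 0.209	tcp: -0.358 0.006 0.209	trq: -5.042 0.418
step 74	θ: 1.169 0.415	θ̇: 0.207 0.207	tcp: -0.359 0.006 0.208	trq: -5.034 0.416
step 75	θ: 1.171 0.417	θ̇: 0.197 0.205	tcp: -0.359 0.006 0.207
any joint saturated: no


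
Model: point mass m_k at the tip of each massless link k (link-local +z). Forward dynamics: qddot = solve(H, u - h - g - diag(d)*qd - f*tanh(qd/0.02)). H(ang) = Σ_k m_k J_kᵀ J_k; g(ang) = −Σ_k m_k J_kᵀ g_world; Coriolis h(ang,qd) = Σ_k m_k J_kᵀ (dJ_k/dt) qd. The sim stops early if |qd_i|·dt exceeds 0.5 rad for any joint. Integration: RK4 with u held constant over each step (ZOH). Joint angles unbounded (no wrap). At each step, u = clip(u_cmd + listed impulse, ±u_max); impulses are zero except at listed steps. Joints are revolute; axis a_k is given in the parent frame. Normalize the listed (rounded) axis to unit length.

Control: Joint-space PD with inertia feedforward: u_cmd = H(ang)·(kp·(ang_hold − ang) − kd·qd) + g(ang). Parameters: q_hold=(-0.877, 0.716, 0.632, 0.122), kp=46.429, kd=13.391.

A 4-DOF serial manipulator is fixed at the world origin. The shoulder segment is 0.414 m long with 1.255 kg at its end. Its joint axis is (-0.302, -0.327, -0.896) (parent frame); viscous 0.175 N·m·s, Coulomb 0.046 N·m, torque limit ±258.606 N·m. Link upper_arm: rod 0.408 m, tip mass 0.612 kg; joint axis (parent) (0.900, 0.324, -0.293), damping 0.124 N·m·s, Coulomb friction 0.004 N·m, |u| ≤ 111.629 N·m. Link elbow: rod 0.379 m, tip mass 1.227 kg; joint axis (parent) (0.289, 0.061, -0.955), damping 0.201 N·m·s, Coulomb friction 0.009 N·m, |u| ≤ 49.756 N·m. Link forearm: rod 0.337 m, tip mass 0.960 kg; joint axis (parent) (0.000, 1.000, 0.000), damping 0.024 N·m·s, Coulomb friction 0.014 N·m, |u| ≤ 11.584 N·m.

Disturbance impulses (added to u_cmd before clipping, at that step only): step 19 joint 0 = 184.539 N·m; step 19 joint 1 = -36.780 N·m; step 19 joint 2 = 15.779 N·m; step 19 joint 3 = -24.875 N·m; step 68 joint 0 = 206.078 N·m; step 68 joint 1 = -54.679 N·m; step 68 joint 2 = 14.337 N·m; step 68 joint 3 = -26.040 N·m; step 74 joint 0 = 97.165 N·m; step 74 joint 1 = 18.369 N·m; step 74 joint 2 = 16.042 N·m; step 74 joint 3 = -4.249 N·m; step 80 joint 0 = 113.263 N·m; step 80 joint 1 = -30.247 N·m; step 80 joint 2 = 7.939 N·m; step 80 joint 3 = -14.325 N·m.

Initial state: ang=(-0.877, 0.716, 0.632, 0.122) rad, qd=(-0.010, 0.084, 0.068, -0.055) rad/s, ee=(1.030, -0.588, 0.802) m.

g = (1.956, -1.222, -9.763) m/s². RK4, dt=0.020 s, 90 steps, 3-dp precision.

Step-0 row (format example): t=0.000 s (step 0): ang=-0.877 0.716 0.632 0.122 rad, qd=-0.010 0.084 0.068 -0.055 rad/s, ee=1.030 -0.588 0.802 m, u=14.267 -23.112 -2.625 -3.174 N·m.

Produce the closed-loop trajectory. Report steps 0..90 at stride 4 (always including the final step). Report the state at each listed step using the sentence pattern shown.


t=0.080 s (step 4): ang=-0.877 0.720 0.633 0.120 rad, qd=0.000 0.020 0.000 -0.003 rad/s, ee=1.031 -0.590 0.799 m, u=13.797 -21.734 -2.405 -3.014 N·m.
t=0.160 s (step 8): ang=-0.877 0.720 0.633 0.120 rad, qd=0.000 -0.005 -0.000 0.002 rad/s, ee=1.031 -0.590 0.798 m, u=13.597 -21.158 -2.319 -2.937 N·m.
t=0.240 s (step 12): ang=-0.877 0.720 0.633 0.121 rad, qd=-0.000 -0.012 -0.001 0.002 rad/s, ee=1.031 -0.590 0.799 m, u=13.515 -20.936 -2.287 -2.906 N·m.
t=0.320 s (step 16): ang=-0.877 0.719 0.633 0.121 rad, qd=-0.000 -0.011 -0.001 0.002 rad/s, ee=1.031 -0.589 0.800 m, u=13.486 -20.862 -2.278 -2.895 N·m.
t=0.400 s (step 20): ang=-0.856 0.714 0.638 0.173 rad, qd=2.103 -0.336 0.170 5.116 rad/s, ee=1.020 -0.598 0.799 m, u=-37.576 -10.909 -6.896 -0.558 N·m.
t=0.480 s (step 24): ang=-0.769 0.699 0.659 0.381 rad, qd=0.378 -0.070 0.165 0.864 rad/s, ee=0.967 -0.633 0.792 m, u=-5.170 -17.477 -4.672 -2.256 N·m.
t=0.560 s (step 28): ang=-0.765 0.698 0.662 0.388 rad, qd=-0.169 0.029 -0.043 -0.418 rad/s, ee=0.964 -0.635 0.792 m, u=8.189 -19.626 -3.071 -2.733 N·m.
t=0.640 s (step 32): ang=-0.785 0.701 0.657 0.340 rad, qd=-0.300 0.048 -0.078 -0.703 rad/s, ee=0.977 -0.627 0.794 m, u=13.234 -20.567 -2.454 -2.933 N·m.
t=0.720 s (step 36): ang=-0.809 0.705 0.651 0.285 rad, qd=-0.282 0.043 -0.068 -0.649 rad/s, ee=0.993 -0.618 0.796 m, u=14.789 -20.943 -2.265 -3.009 N·m.
t=0.800 s (step 40): ang=-0.829 0.708 0.646 0.238 rad, qd=-0.221 0.032 -0.049 -0.504 rad/s, ee=1.005 -0.609 0.798 m, u=14.986 -21.048 -2.225 -3.023 N·m.
t=0.880 s (step 44): ang=-0.844 0.710 0.643 0.204 rad, qd=-0.160 0.022 -0.033 -0.362 rad/s, ee=1.013 -0.602 0.799 m, u=14.739 -21.044 -2.230 -3.009 N·m.
t=0.960 s (step 48): ang=-0.855 0.712 0.641 0.180 rad, qd=-0.110 0.015 -0.024 -0.250 rad/s, ee=1.019 -0.598 0.799 m, u=14.410 -21.009 -2.245 -2.988 N·m.
t=1.040 s (step 52): ang=-0.862 0.713 0.639 0.163 rad, qd=-0.074 0.010 -0.019 -0.169 rad/s, ee=1.023 -0.594 0.800 m, u=14.122 -20.974 -2.259 -2.968 N·m.
t=1.120 s (step 56): ang=-0.867 0.713 0.638 0.152 rad, qd=-0.048 0.007 -0.015 -0.113 rad/s, ee=1.026 -0.592 0.800 m, u=13.903 -20.946 -2.271 -2.952 N·m.
t=1.200 s (step 60): ang=-0.870 0.714 0.637 0.144 rad, qd=-0.031 0.005 -0.012 -0.076 rad/s, ee=1.028 -0.591 0.801 m, u=13.750 -20.927 -2.280 -2.941 N·m.
t=1.280 s (step 64): ang=-0.872 0.714 0.636 0.140 rad, qd=-0.020 0.004 -0.010 -0.051 rad/s, ee=1.029 -0.590 0.801 m, u=13.649 -20.914 -2.286 -2.933 N·m.
t=1.360 s (step 68): ang=-0.874 0.714 0.635 0.136 rad, qd=-0.013 0.003 -0.007 -0.035 rad/s, ee=1.029 -0.589 0.801 m, u=219.666 -75.586 12.047 -11.584 N·m.
t=1.440 s (step 72): ang=-0.757 0.696 0.610 0.435 rad, qd=0.741 -0.164 0.195 1.869 rad/s, ee=0.967 -0.621 0.793 m, u=-13.618 -14.233 -5.336 -2.035 N·m.
t=1.520 s (step 76): ang=-0.694 0.727 0.527 0.506 rad, qd=0.944 0.859 -1.883 0.315 rad/s, ee=0.936 -0.642 0.789 m, u=-16.092 -22.863 -7.276 -1.379 N·m.
t=1.600 s (step 80): ang=-0.678 0.758 0.480 0.474 rad, qd=-0.260 0.112 0.038 -0.847 rad/s, ee=0.929 -0.658 0.787 m, u=118.121 -52.159 3.549 -11.584 N·m.
t=1.680 s (step 84): ang=-0.659 0.752 0.503 0.471 rad, qd=-0.145 -0.088 0.261 -0.502 rad/s, ee=0.909 -0.672 0.799 m, u=-1.992 -17.218 -4.222 -1.470 N·m.
t=1.760 s (step 88): ang=-0.689 0.747 0.518 0.409 rad, qd=-0.512 -0.041 0.123 -0.924 rad/s, ee=0.926 -0.664 0.804 m, u=10.808 -19.801 -2.969 -2.487 N·m.
t=1.800 s (step 90): ang=-0.710 0.745 0.522 0.372 rad, qd=-0.542 -0.028 0.087 -0.932 rad/s, ee=0.940 -0.657 0.805 m.


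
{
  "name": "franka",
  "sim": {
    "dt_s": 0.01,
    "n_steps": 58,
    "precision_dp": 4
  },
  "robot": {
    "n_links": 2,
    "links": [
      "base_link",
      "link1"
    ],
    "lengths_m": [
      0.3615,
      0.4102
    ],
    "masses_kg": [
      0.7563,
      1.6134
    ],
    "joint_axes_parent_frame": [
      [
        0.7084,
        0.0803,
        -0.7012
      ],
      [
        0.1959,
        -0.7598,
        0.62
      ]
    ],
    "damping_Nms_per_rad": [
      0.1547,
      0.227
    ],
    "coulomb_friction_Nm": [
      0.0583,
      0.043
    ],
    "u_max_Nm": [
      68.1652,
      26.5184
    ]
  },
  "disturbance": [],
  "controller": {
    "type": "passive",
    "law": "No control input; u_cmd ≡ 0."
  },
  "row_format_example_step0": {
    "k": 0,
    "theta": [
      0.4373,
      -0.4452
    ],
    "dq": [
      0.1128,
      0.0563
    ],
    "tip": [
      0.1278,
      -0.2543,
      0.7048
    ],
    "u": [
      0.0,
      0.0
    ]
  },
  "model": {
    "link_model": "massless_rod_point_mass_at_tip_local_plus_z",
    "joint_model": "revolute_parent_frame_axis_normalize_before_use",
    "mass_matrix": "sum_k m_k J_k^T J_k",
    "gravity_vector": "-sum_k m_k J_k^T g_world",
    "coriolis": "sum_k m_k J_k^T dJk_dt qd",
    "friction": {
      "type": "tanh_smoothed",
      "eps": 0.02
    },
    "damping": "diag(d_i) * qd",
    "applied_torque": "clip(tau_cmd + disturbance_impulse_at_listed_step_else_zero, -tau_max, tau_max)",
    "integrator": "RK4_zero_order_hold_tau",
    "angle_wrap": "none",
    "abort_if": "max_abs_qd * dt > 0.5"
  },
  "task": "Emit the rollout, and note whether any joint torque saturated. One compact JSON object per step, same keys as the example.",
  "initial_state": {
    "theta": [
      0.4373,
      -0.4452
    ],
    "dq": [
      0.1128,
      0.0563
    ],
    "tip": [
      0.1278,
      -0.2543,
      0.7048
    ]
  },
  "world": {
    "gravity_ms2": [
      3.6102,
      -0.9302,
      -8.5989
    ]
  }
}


{"k":1,"theta":[0.4386,-0.4457],"dq":[0.1468,-0.1469],"tip":[0.1278,-0.2551,0.7045],"u":[0.0,0.0]}
{"k":2,"theta":[0.4402,-0.4481],"dq":[0.1806,-0.3469],"tip":[0.1283,-0.2563,0.7038],"u":[0.0,0.0]}
{"k":3,"theta":[0.4422,-0.4526],"dq":[0.2137,-0.5451],"tip":[0.1293,-0.2577,0.7028],"u":[0.0,0.0]}
{"k":4,"theta":[0.4445,-0.459],"dq":[0.2458,-0.7418],"tip":[0.1309,-0.2595,0.7015],"u":[0.0,0.0]}
{"k":5,"theta":[0.4471,-0.4674],"dq":[0.2765,-0.9376],"tip":[0.1329,-0.2616,0.6999],"u":[0.0,0.0]}
{"k":6,"theta":[0.45,-0.4778],"dq":[0.3054,-1.1328],"tip":[0.1355,-0.264,0.6979],"u":[0.0,0.0]}
{"k":7,"theta":[0.4532,-0.4901],"dq":[0.3322,-1.3279],"tip":[0.1385,-0.2668,0.6955],"u":[0.0,0.0]}
{"k":8,"theta":[0.4567,-0.5043],"dq":[0.3566,-1.5233],"tip":[0.142,-0.2698,0.6927],"u":[0.0,0.0]}
{"k":9,"theta":[0.4603,-0.5205],"dq":[0.3782,-1.7194],"tip":[0.1459,-0.2732,0.6895],"u":[0.0,0.0]}
{"k":10,"theta":[0.4642,-0.5387],"dq":[0.3968,-1.9167],"tip":[0.1504,-0.2768,0.6859],"u":[0.0,0.0]}
{"k":11,"theta":[0.4683,-0.5589],"dq":[0.412,-2.1155],"tip":[0.1552,-0.2807,0.6818],"u":[0.0,0.0]}
{"k":12,"theta":[0.4724,-0.581],"dq":[0.4236,-2.3162],"tip":[0.1604,-0.285,0.6772],"u":[0.0,0.0]}
{"k":13,"theta":[0.4767,-0.6052],"dq":[0.4313,-2.5194],"tip":[0.1661,-0.2894,0.6721],"u":[0.0,0.0]}
{"k":14,"theta":[0.4811,-0.6314],"dq":[0.4348,-2.7253],"tip":[0.1721,-0.2942,0.6665],"u":[0.0,0.0]}
{"k":15,"theta":[0.4854,-0.6597],"dq":[0.4337,-2.9346],"tip":[0.1785,-0.2991,0.6602],"u":[0.0,0.0]}
{"k":16,"theta":[0.4897,-0.6901],"dq":[0.4279,-3.1476],"tip":[0.1852,-0.3043,0.6533],"u":[0.0,0.0]}
{"k":17,"theta":[0.4939,-0.7227],"dq":[0.417,-3.3649],"tip":[0.1921,-0.3097,0.6458],"u":[0.0,0.0]}
{"k":18,"theta":[0.498,-0.7575],"dq":[0.4007,-3.5869],"tip":[0.1993,-0.3152,0.6376],"u":[0.0,0.0]}
{"k":19,"theta":[0.5019,-0.7945],"dq":[0.3786,-3.8143],"tip":[0.2068,-0.3209,0.6286],"u":[0.0,0.0]}
{"k":20,"theta":[0.5056,-0.8338],"dq":[0.3502,-4.0476],"tip":[0.2143,-0.3268,0.6188],"u":[0.0,0.0]}
{"k":21,"theta":[0.5089,-0.8754],"dq":[0.3153,-4.2876],"tip":[0.222,-0.3327,0.6082],"u":[0.0,0.0]}
{"k":22,"theta":[0.5119,-0.9195],"dq":[0.2732,-4.5348],"tip":[0.2298,-0.3387,0.5968],"u":[0.0,0.0]}
{"k":23,"theta":[0.5144,-0.9662],"dq":[0.2235,-4.7902],"tip":[0.2375,-0.3447,0.5844],"u":[0.0,0.0]}
{"k":24,"theta":[0.5163,-1.0154],"dq":[0.1653,-5.0547],"tip":[0.2451,-0.3507,0.5711],"u":[0.0,0.0]}
{"k":25,"theta":[0.5176,-1.0673],"dq":[0.098,-5.3292],"tip":[0.2525,-0.3566,0.5569],"u":[0.0,0.0]}
{"k":26,"theta":[0.5182,-1.122],"dq":[0.0206,-5.6149],"tip":[0.2597,-0.3625,0.5416],"u":[0.0,0.0]}
{"k":27,"theta":[0.518,-1.1796],"dq":[-0.0664,-5.9116],"tip":[0.2664,-0.3682,0.5254],"u":[0.0,0.0]}
{"k":28,"theta":[0.5169,-1.2403],"dq":[-0.1651,-6.2215],"tip":[0.2726,-0.3737,0.5082],"u":[0.0,0.0]}
{"k":29,"theta":[0.5147,-1.3041],"dq":[-0.2775,-6.5469],"tip":[0.2782,-0.3789,0.49],"u":[0.0,0.0]}
{"k":30,"theta":[0.5113,-1.3713],"dq":[-0.405,-6.8892],"tip":[0.2829,-0.3839,0.4709],"u":[0.0,0.0]}
{"k":31,"theta":[0.5065,-1.4419],"dq":[-0.5493,-7.2503],"tip":[0.2867,-0.3885,0.4508],"u":[0.0,0.0]}
{"k":32,"theta":[0.5002,-1.5163],"dq":[-0.7118,-7.6312],"tip":[0.2893,-0.3927,0.43],"u":[0.0,0.0]}
{"k":33,"theta":[0.4922,-1.5946],"dq":[-0.8936,-8.0318],"tip":[0.2906,-0.3966,0.4085],"u":[0.0,0.0]}
{"k":34,"theta":[0.4823,-1.677],"dq":[-1.0941,-8.4496],"tip":[0.2903,-0.3999,0.3865],"u":[0.0,0.0]}
{"k":35,"theta":[0.4703,-1.7637],"dq":[-1.3095,-8.8759],"tip":[0.2882,-0.4029,0.3641],"u":[0.0,0.0]}
{"k":36,"theta":[0.4561,-1.8545],"dq":[-1.5293,-9.2912],"tip":[0.284,-0.4054,0.3418],"u":[0.0,0.0]}
{"k":37,"theta":[0.4398,-1.9493],"dq":[-1.7302,-9.6556],"tip":[0.2776,-0.4076,0.3198],"u":[0.0,0.0]}
{"k":38,"theta":[0.4217,-2.0472],"dq":[-1.8689,-9.8982],"tip":[0.2686,-0.4097,0.2987],"u":[0.0,0.0]}
{"k":39,"theta":[0.4028,-2.1465],"dq":[-1.8792,-9.916],"tip":[0.2572,-0.4118,0.2789],"u":[0.0,0.0]}
{"k":40,"theta":[0.3848,-2.2444],"dq":[-1.6905,-9.6067],"tip":[0.2433,-0.4144,0.2609],"u":[0.0,0.0]}
{"k":41,"theta":[0.3698,-2.3375],"dq":[-1.273,-8.9403],"tip":[0.2276,-0.4178,0.2449],"u":[0.0,0.0]}
{"k":42,"theta":[0.3599,-2.4223],"dq":[-0.6717,-8.0041],"tip":[0.2105,-0.422,0.2306],"u":[0.0,0.0]}
{"k":43,"theta":[0.3566,-2.4971],"dq":[0.0198,-6.9512],"tip":[0.1928,-0.4271,0.2177],"u":[0.0,0.0]}
{"k":44,"theta":[0.3603,-2.5614],"dq":[0.7123,-5.9149],"tip":[0.1749,-0.4329,0.2056],"u":[0.0,0.0]}
{"k":45,"theta":[0.3708,-2.6157],"dq":[1.3665,-4.9476],"tip":[0.157,-0.4391,0.1938],"u":[0.0,0.0]}
{"k":46,"theta":[0.3875,-2.6607],"dq":[1.9647,-4.0679],"tip":[0.1393,-0.4456,0.1819],"u":[0.0,0.0]}
{"k":47,"theta":[0.4099,-2.6973],"dq":[2.5054,-3.2717],"tip":[0.122,-0.4521,0.1697],"u":[0.0,0.0]}
{"k":48,"theta":[0.4374,-2.7264],"dq":[2.9944,-2.546],"tip":[0.105,-0.4585,0.1569],"u":[0.0,0.0]}
{"k":49,"theta":[0.4696,-2.7484],"dq":[3.4396,-1.8768],"tip":[0.0884,-0.4646,0.1436],"u":[0.0,0.0]}
{"k":50,"theta":[0.5061,-2.764],"dq":[3.849,-1.2506],"tip":[0.0721,-0.4704,0.1295],"u":[0.0,0.0]}
{"k":51,"theta":[0.5465,-2.7735],"dq":[4.2296,-0.6561],"tip":[0.0562,-0.4757,0.1147],"u":[0.0,0.0]}
{"k":52,"theta":[0.5906,-2.7772],"dq":[4.5879,-0.0834],"tip":[0.0407,-0.4805,0.0993],"u":[0.0,0.0]}
{"k":53,"theta":[0.6382,-2.7753],"dq":[4.9235,0.4641],"tip":[0.0255,-0.4847,0.0831],"u":[0.0,0.0]}
{"k":54,"theta":[0.689,-2.768],"dq":[5.2458,1.0033],"tip":[0.0107,-0.4883,0.0662],"u":[0.0,0.0]}
{"k":55,"theta":[0.7431,-2.7552],"dq":[5.5599,1.5429],"tip":[-0.0038,-0.4914,0.0487],"u":[0.0,0.0]}
{"k":56,"theta":[0.8002,-2.7371],"dq":[5.8686,2.0883],"tip":[-0.018,-0.4938,0.0306],"u":[0.0,0.0]}
{"k":57,"theta":[0.8604,-2.7134],"dq":[6.1738,2.6437],"tip":[-0.0318,-0.4957,0.0121],"u":[0.0,0.0]}
{"k":58,"theta":[0.9237,-2.6842],"dq":[6.4762,3.2123],"tip":[-0.0454,-0.497,-0.0069]}
{"summary": "any joint saturated: no"}


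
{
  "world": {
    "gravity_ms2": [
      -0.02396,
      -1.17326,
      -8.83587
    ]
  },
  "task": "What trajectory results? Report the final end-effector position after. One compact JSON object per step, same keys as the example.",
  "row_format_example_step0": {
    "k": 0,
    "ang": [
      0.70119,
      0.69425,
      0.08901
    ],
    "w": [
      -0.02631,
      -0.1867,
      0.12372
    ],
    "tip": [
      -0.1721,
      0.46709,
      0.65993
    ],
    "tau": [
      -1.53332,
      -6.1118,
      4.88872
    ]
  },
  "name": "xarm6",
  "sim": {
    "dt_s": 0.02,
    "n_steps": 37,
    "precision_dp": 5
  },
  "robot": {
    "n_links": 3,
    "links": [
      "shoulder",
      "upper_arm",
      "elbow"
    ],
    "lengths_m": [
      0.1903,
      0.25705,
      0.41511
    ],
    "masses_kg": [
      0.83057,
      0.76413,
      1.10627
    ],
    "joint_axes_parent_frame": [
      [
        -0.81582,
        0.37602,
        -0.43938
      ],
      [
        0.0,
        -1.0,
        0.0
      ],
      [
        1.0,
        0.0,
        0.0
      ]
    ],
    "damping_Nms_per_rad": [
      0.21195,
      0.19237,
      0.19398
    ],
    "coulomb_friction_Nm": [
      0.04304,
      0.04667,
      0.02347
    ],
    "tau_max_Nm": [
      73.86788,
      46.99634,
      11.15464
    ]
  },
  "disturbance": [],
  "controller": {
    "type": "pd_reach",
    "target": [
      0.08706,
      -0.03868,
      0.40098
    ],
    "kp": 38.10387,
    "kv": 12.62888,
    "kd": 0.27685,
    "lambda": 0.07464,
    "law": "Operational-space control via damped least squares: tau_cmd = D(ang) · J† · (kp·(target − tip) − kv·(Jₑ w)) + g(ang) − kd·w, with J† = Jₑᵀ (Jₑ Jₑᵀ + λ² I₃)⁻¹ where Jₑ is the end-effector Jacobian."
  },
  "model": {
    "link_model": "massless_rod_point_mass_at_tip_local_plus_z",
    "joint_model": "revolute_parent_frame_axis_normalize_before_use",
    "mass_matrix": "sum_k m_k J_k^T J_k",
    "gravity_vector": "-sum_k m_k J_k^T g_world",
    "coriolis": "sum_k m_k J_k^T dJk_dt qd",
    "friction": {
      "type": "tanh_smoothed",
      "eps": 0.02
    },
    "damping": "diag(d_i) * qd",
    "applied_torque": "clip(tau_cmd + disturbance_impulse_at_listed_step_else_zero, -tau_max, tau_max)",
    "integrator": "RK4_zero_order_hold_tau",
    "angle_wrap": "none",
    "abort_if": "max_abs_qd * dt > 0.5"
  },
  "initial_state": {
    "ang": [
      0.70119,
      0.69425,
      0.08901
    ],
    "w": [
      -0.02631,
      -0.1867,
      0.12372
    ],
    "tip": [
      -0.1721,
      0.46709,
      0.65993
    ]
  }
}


{"k":1,"ang":[0.70976,0.69389,0.11143],"w":[0.85774,0.13817,2.06593],"tip":[-0.16965,0.46443,0.66191],"tau":[-0.55209,-5.5158,3.61853]}
{"k":2,"ang":[0.73329,0.69894,0.16604],"w":[1.47931,0.3599,3.35878],"tip":[-0.16588,0.45919,0.66399],"tau":[-0.15563,-4.89455,2.95117]}
{"k":3,"ang":[0.76767,0.70794,0.2426],"w":[1.94452,0.53383,4.26748],"tip":[-0.1606,0.45201,0.6652],"tau":[-0.6729,-4.26083,2.62617]}
{"k":4,"ang":[0.80966,0.71986,0.33371],"w":[2.24614,0.65468,4.82459],"tip":[-0.15377,0.44316,0.66483],"tau":[-1.90877,-3.62782,2.48148]}
{"k":5,"ang":[0.85594,0.73357,0.43259],"w":[2.37853,0.71469,5.05726],"tip":[-0.14549,0.43284,0.66261],"tau":[-3.3425,-3.03756,2.38381]}
{"k":6,"ang":[0.90343,0.74794,0.5336],"w":[2.3734,0.72219,5.05028],"tip":[-0.13606,0.42127,0.65864],"tau":[-4.56099,-2.52738,2.24395]}
{"k":7,"ang":[0.94989,0.76208,0.63299],"w":[2.27849,0.69389,4.90306],"tip":[-0.12584,0.40863,0.65328],"tau":[-5.41327,-2.11179,2.02696]}
{"k":8,"ang":[0.99395,0.77545,0.72874],"w":[2.1339,0.64463,4.6894],"tip":[-0.11518,0.39508,0.6469],"tau":[-5.91907,-1.78652,1.73581]}
{"k":9,"ang":[1.03488,0.78772,0.81998],"w":[1.96591,0.58407,4.45196],"tip":[-0.10435,0.38078,0.63982],"tau":[-6.15722,-1.53833,1.38977]}
{"k":10,"ang":[1.07237,0.79872,0.90646],"w":[1.78979,0.51766,4.21192],"tip":[-0.09357,0.36586,0.63228],"tau":[-6.20875,-1.3518,1.01091]}
{"k":11,"ang":[1.10636,0.80837,0.98821],"w":[1.61404,0.44825,3.97857],"tip":[-0.083,0.35045,0.62444],"tau":[-6.13863,-1.2127,0.6183]}
{"k":12,"ang":[1.13688,0.81662,1.06542],"w":[1.44326,0.37729,3.75535],"tip":[-0.07273,0.33471,0.61641],"tau":[-5.99405,-1.10919,0.22651]}
{"k":13,"ang":[1.16408,0.82344,1.13829],"w":[1.27998,0.30557,3.54311],"tip":[-0.06286,0.31875,0.60829],"tau":[-5.80751,-1.03191,-0.15415]}
{"k":14,"ang":[1.1881,0.82883,1.20703],"w":[1.12557,0.23362,3.34162],"tip":[-0.05344,0.30271,0.60012],"tau":[-5.60071,-0.97373,-0.51687]}
{"k":15,"ang":[1.20913,0.83278,1.27186],"w":[0.98075,0.16187,3.15027],"tip":[-0.04449,0.28671,0.59195],"tau":[-5.38768,-0.92939,-0.8575]}
{"k":16,"ang":[1.22737,0.8353,1.33296],"w":[0.84586,0.09074,2.9684],"tip":[-0.03605,0.27086,0.58381],"tau":[-5.17725,-0.89499,-1.17383]}
{"k":17,"ang":[1.24302,0.83642,1.39053],"w":[0.72114,0.02098,2.79549],"tip":[-0.02811,0.25525,0.57573],"tau":[-4.97469,-0.86831,-1.46509]}
{"k":18,"ang":[1.2563,0.83623,1.44475],"w":[0.60953,-0.03717,2.63362],"tip":[-0.02071,0.23997,0.56772],"tau":[-4.783,-0.86322,-1.73199]}
{"k":19,"ang":[1.26746,0.83496,1.49582],"w":[0.50827,-0.08971,2.47982],"tip":[-0.01387,0.2251,0.55976],"tau":[-4.60346,-0.86518,-1.97467]}
{"k":20,"ang":[1.27668,0.83263,1.54389],"w":[0.41531,-0.14242,2.33225],"tip":[-0.00757,0.2107,0.5519],"tau":[-4.43643,-0.86385,-2.19394]}
{"k":21,"ang":[1.28412,0.82926,1.58908],"w":[0.33064,-0.1946,2.19104],"tip":[-0.00178,0.1968,0.54415],"tau":[-4.28179,-0.86018,-2.39133]}
{"k":22,"ang":[1.28996,0.82486,1.63151],"w":[0.25415,-0.24567,2.05621],"tip":[0.00351,0.18346,0.53654],"tau":[-4.13909,-0.85488,-2.56849]}
{"k":23,"ang":[1.29435,0.81945,1.67131],"w":[0.1856,-0.29527,1.92773],"tip":[0.00835,0.17069,0.5291],"tau":[-4.00769,-0.84839,-2.72707]}
{"k":24,"ang":[1.29744,0.81307,1.70861],"w":[0.12468,-0.34322,1.80548],"tip":[0.01275,0.15851,0.52185],"tau":[-3.8869,-0.84095,-2.86871]}
{"k":25,"ang":[1.29939,0.80575,1.74353],"w":[0.07102,-0.38944,1.68936],"tip":[0.01675,0.14692,0.51479],"tau":[-3.77604,-0.83265,-2.99498]}
{"k":26,"ang":[1.30034,0.79752,1.77618],"w":[0.02432,-0.43387,1.57928],"tip":[0.02036,0.13594,0.50795],"tau":[-3.67488,-0.82351,-3.10738]}
{"k":27,"ang":[1.30043,0.78843,1.80671],"w":[-0.01373,-0.47478,1.47627],"tip":[0.02364,0.12555,0.50134],"tau":[-3.59118,-0.81352,-3.20757]}
{"k":28,"ang":[1.29986,0.77857,1.83525],"w":[-0.04342,-0.51227,1.38011],"tip":[0.0266,0.11577,0.49494],"tau":[-3.52571,-0.80236,-3.29675]}
{"k":29,"ang":[1.29873,0.76796,1.86192],"w":[-0.06853,-0.54929,1.28876],"tip":[0.02928,0.10658,0.48876],"tau":[-3.46535,-0.78973,-3.37566]}
{"k":30,"ang":[1.29715,0.75662,1.88681],"w":[-0.08961,-0.58582,1.20208],"tip":[0.03171,0.09796,0.48282],"tau":[-3.40888,-0.77573,-3.44544]}
{"k":31,"ang":[1.29518,0.74455,1.91001],"w":[-0.10686,-0.62152,1.12006],"tip":[0.03389,0.08989,0.47713],"tau":[-3.35667,-0.76038,-3.50716]}
{"k":32,"ang":[1.29291,0.73179,1.93162],"w":[-0.12048,-0.6561,1.04265],"tip":[0.03586,0.08236,0.47168],"tau":[-3.30904,-0.74367,-3.56176]}
{"k":33,"ang":[1.29039,0.71834,1.95173],"w":[-0.13076,-0.68926,0.96973],"tip":[0.03763,0.07532,0.46648],"tau":[-3.26618,-0.72555,-3.61008]}
{"k":34,"ang":[1.2877,0.70425,1.97043],"w":[-0.13799,-0.72072,0.90118],"tip":[0.03922,0.06877,0.46154],"tau":[-3.22821,-0.70597,-3.65283]}
{"k":35,"ang":[1.2849,0.68956,1.9878],"w":[-0.1425,-0.75022,0.8368],"tip":[0.04065,0.06268,0.45684],"tau":[-3.19514,-0.68491,-3.69065]}
{"k":36,"ang":[1.28203,0.67429,2.00392],"w":[-0.14461,-0.77748,0.77642],"tip":[0.04192,0.05701,0.45239],"tau":[-3.16693,-0.66239,-3.72407]}
{"k":37,"ang":[1.27914,0.65851,2.01887],"w":[-0.14466,-0.80225,0.71984],"tip":[0.04306,0.05176,0.44817]}
{"summary": "final tip position (m): 0.04306 0.05176 0.44817"}


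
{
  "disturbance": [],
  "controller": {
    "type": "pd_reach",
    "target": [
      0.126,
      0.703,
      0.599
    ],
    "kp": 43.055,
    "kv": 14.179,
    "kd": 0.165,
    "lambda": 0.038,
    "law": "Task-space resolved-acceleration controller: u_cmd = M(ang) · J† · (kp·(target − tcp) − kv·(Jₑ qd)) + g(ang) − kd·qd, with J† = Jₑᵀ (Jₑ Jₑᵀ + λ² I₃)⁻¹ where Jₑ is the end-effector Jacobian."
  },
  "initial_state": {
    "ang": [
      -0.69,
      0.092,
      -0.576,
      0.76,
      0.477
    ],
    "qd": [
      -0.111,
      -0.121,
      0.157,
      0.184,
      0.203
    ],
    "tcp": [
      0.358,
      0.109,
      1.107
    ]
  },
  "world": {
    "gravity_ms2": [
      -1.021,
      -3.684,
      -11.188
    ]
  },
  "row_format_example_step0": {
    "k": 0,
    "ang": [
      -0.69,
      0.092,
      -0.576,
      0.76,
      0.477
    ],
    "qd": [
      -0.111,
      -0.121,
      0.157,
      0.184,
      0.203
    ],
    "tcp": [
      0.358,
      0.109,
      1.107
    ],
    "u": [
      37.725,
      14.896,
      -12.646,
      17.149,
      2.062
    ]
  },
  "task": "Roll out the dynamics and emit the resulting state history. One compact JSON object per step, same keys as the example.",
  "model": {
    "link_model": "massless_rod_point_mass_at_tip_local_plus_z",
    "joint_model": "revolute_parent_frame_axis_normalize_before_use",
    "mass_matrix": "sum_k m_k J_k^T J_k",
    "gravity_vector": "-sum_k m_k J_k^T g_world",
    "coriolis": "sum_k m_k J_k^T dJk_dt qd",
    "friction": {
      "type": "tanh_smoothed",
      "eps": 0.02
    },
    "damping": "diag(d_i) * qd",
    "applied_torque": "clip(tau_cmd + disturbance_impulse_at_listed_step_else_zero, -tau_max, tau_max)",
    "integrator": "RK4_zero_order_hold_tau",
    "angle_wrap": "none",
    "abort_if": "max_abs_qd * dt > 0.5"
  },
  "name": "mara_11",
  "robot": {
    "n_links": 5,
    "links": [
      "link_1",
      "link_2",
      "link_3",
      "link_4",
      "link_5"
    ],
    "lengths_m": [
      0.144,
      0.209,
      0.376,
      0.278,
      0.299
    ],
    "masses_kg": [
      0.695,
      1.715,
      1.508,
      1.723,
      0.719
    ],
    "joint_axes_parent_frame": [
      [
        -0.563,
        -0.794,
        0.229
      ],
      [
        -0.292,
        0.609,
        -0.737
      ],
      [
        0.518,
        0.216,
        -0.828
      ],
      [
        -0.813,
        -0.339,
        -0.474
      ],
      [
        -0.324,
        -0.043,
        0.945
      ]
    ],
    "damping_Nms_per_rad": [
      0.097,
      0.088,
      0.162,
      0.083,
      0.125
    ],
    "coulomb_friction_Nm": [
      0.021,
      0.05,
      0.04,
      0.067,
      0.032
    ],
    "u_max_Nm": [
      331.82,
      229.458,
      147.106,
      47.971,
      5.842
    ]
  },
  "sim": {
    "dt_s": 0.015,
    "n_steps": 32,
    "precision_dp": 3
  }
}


{"k":1,"ang":[-0.693,0.091,-0.576,0.771,0.479],"qd":[-0.339,-0.01,-0.221,1.281,0.1],"tcp":[0.358,0.111,1.104],"u":[35.961,10.334,-11.152,13.092,1.596]}
{"k":2,"ang":[-0.7,0.092,-0.582,0.796,0.482],"qd":[-0.495,0.093,-0.519,2.06,0.253],"tcp":[0.355,0.118,1.097],"u":[35.461,6.413,-10.073,9.708,1.157]}
{"k":3,"ang":[-0.708,0.094,-0.591,0.831,0.486],"qd":[-0.58,0.192,-0.744,2.605,0.304],"tcp":[0.351,0.129,1.087],"u":[35.717,3.014,-9.356,6.894,0.803]}
{"k":4,"ang":[-0.717,0.097,-0.604,0.873,0.491],"qd":[-0.597,0.292,-0.901,2.949,0.341],"tcp":[0.346,0.142,1.073],"u":[36.129,0.123,-8.823,4.483,0.503]}
{"k":5,"ang":[-0.725,0.102,-0.618,0.918,0.496],"qd":[-0.56,0.391,-1.001,3.136,0.348],"tcp":[0.34,0.158,1.058],"u":[36.395,-2.31,-8.382,2.388,0.25]}
{"k":6,"ang":[-0.733,0.109,-0.633,0.966,0.501],"qd":[-0.481,0.488,-1.055,3.203,0.34],"tcp":[0.333,0.175,1.042],"u":[36.357,-4.333,-7.973,0.55,0.036]}
{"k":7,"ang":[-0.739,0.117,-0.649,1.014,0.506],"qd":[-0.371,0.58,-1.072,3.18,0.321],"tcp":[0.326,0.193,1.024],"u":[35.974,-5.997,-7.568,-1.065,-0.145]}
{"k":8,"ang":[-0.744,0.126,-0.665,1.061,0.511],"qd":[-0.243,0.666,-1.062,3.092,0.295],"tcp":[0.319,0.212,1.005],"u":[35.269,-7.351,-7.158,-2.48,-0.298]}
{"k":9,"ang":[-0.747,0.137,-0.681,1.106,0.516],"qd":[-0.104,0.744,-1.033,2.958,0.267],"tcp":[0.311,0.23,0.987],"u":[34.289,-8.442,-6.741,-3.71,-0.427]}
{"k":10,"ang":[-0.747,0.149,-0.696,1.149,0.519],"qd":[0.038,0.815,-0.99,2.792,0.238],"tcp":[0.304,0.249,0.968],"u":[33.098,-9.312,-6.321,-4.77,-0.534]}
{"k":11,"ang":[-0.746,0.161,-0.711,1.19,0.523],"qd":[0.178,0.877,-0.939,2.607,0.21],"tcp":[0.297,0.267,0.949],"u":[31.757,-9.992,-5.903,-5.673,-0.623]}
{"k":12,"ang":[-0.742,0.175,-0.724,1.227,0.526],"qd":[0.312,0.93,-0.883,2.409,0.185],"tcp":[0.289,0.286,0.93],"u":[30.314,-10.522,-5.491,-6.435,-0.696]}
{"k":13,"ang":[-0.736,0.189,-0.737,1.262,0.529],"qd":[0.438,0.976,-0.824,2.205,0.162],"tcp":[0.282,0.304,0.912],"u":[28.813,-10.929,-5.092,-7.07,-0.754]}
{"k":14,"ang":[-0.729,0.204,-0.749,1.293,0.531],"qd":[0.554,1.013,-0.764,2.002,0.141],"tcp":[0.275,0.321,0.895],"u":[27.291,-11.235,-4.707,-7.592,-0.8]}
{"k":15,"ang":[-0.72,0.22,-0.76,1.322,0.533],"qd":[0.659,1.043,-0.704,1.801,0.122],"tcp":[0.269,0.338,0.878],"u":[25.777,-11.459,-4.339,-8.016,-0.836]}
{"k":16,"ang":[-0.709,0.235,-0.77,1.347,0.535],"qd":[0.751,1.065,-0.647,1.607,0.104],"tcp":[0.262,0.355,0.862],"u":[24.293,-11.617,-3.989,-8.356,-0.863]}
{"k":17,"ang":[-0.697,0.251,-0.779,1.37,0.536],"qd":[0.832,1.081,-0.593,1.42,0.088],"tcp":[0.256,0.371,0.847],"u":[22.855,-11.721,-3.657,-8.624,-0.883]}
{"k":18,"ang":[-0.684,0.268,-0.788,1.39,0.537],"qd":[0.901,1.09,-0.542,1.244,0.073],"tcp":[0.25,0.386,0.832],"u":[21.476,-11.783,-3.344,-8.832,-0.896]}
{"k":19,"ang":[-0.67,0.284,-0.796,1.407,0.539],"qd":[0.958,1.093,-0.495,1.079,0.059],"tcp":[0.244,0.401,0.818],"u":[20.164,-11.811,-3.049,-8.99,-0.905]}
{"k":20,"ang":[-0.656,0.301,-0.803,1.422,0.539],"qd":[1.004,1.091,-0.452,0.925,0.046],"tcp":[0.238,0.416,0.805],"u":[18.925,-11.813,-2.773,-9.107,-0.91]}
{"k":21,"ang":[-0.64,0.317,-0.809,1.435,0.54],"qd":[1.039,1.084,-0.412,0.783,0.036],"tcp":[0.233,0.43,0.793],"u":[17.762,-11.795,-2.513,-9.192,-0.912]}
{"k":22,"ang":[-0.624,0.333,-0.815,1.446,0.54],"qd":[1.065,1.073,-0.377,0.652,0.028],"tcp":[0.228,0.443,0.781],"u":[16.677,-11.763,-2.271,-9.252,-0.912]}
{"k":23,"ang":[-0.608,0.349,-0.821,1.455,0.541],"qd":[1.082,1.058,-0.346,0.534,0.022],"tcp":[0.223,0.456,0.771],"u":[15.67,-11.719,-2.046,-9.291,-0.91]}
{"k":24,"ang":[-0.592,0.365,-0.826,1.462,0.541],"qd":[1.092,1.04,-0.318,0.427,0.02],"tcp":[0.218,0.469,0.76],"u":[14.739,-11.668,-1.836,-9.315,-0.907]}
{"k":25,"ang":[-0.576,0.38,-0.83,1.468,0.542],"qd":[1.093,1.018,-0.294,0.331,0.014],"tcp":[0.214,0.481,0.75],"u":[13.883,-11.613,-1.643,-9.326,-0.903]}
{"k":26,"ang":[-0.559,0.395,-0.834,1.472,0.542],"qd":[1.089,0.995,-0.272,0.242,0.041],"tcp":[0.209,0.492,0.741],"u":[13.098,-11.556,-1.46,-9.337,-0.905]}
{"k":27,"ang":[-0.543,0.41,-0.838,1.475,0.543],"qd":[1.08,0.97,-0.252,0.159,0.092],"tcp":[0.205,0.503,0.733],"u":[12.379,-11.5,-1.288,-9.344,-0.911]}
{"k":28,"ang":[-0.527,0.424,-0.842,1.477,0.543],"qd":[1.065,0.942,-0.236,0.093,0.076],"tcp":[0.201,0.514,0.725],"u":[11.731,-11.444,-1.142,-9.328,-0.902]}
{"k":29,"ang":[-0.511,0.438,-0.846,1.478,0.544],"qd":[1.047,0.913,-0.221,0.035,0.079],"tcp":[0.198,0.524,0.717],"u":[11.14,-11.39,-1.005,-9.315,-0.898]}
{"k":30,"ang":[-0.496,0.452,-0.849,1.478,0.544],"qd":[1.024,0.882,-0.207,-0.01,0.058],"tcp":[0.194,0.533,0.71],"u":[10.617,-11.35,-0.887,-9.302,-0.89]}
{"k":31,"ang":[-0.48,0.465,-0.852,1.478,0.544],"qd":[0.998,0.848,-0.193,-0.041,0.022],"tcp":[0.191,0.542,0.703],"u":[10.164,-11.335,-0.789,-9.301,-0.88]}
{"k":32,"ang":[-0.466,0.477,-0.855,1.477,0.543],"qd":[0.97,0.812,-0.18,-0.066,0.008],"tcp":[0.187,0.551,0.697]}
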